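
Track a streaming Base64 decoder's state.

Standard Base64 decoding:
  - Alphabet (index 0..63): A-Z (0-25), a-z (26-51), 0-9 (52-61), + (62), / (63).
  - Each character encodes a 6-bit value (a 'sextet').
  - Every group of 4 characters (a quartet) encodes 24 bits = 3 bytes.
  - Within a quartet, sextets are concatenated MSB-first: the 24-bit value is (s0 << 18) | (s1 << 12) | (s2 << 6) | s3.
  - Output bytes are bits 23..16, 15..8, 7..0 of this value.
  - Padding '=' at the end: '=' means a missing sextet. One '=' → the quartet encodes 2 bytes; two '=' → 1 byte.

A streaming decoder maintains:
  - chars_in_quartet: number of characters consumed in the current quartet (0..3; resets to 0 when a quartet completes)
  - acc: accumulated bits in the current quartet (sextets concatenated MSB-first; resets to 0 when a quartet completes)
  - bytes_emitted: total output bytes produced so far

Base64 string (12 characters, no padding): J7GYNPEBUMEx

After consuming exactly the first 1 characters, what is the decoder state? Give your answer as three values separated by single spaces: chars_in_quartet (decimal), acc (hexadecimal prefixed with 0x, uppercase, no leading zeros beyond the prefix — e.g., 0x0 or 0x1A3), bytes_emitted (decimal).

After char 0 ('J'=9): chars_in_quartet=1 acc=0x9 bytes_emitted=0

Answer: 1 0x9 0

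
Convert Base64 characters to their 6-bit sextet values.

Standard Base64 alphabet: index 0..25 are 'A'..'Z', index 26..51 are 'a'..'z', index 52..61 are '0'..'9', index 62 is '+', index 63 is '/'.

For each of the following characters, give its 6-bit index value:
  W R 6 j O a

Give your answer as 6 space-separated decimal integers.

'W': A..Z range, ord('W') − ord('A') = 22
'R': A..Z range, ord('R') − ord('A') = 17
'6': 0..9 range, 52 + ord('6') − ord('0') = 58
'j': a..z range, 26 + ord('j') − ord('a') = 35
'O': A..Z range, ord('O') − ord('A') = 14
'a': a..z range, 26 + ord('a') − ord('a') = 26

Answer: 22 17 58 35 14 26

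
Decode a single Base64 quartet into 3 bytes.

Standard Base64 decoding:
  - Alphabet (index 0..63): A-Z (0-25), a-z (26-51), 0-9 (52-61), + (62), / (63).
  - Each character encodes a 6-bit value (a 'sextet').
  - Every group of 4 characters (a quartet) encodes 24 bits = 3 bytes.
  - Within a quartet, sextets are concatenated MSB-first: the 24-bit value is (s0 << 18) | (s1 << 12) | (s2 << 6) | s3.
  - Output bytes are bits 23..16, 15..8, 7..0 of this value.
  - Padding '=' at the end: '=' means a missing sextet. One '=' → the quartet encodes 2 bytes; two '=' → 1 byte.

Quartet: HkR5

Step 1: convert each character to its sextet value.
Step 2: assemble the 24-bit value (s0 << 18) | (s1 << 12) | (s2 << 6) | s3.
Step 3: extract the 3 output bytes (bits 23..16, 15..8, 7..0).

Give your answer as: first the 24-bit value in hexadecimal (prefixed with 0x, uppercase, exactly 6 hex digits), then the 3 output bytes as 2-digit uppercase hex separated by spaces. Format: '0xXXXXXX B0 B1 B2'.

Answer: 0x1E4479 1E 44 79

Derivation:
Sextets: H=7, k=36, R=17, 5=57
24-bit: (7<<18) | (36<<12) | (17<<6) | 57
      = 0x1C0000 | 0x024000 | 0x000440 | 0x000039
      = 0x1E4479
Bytes: (v>>16)&0xFF=1E, (v>>8)&0xFF=44, v&0xFF=79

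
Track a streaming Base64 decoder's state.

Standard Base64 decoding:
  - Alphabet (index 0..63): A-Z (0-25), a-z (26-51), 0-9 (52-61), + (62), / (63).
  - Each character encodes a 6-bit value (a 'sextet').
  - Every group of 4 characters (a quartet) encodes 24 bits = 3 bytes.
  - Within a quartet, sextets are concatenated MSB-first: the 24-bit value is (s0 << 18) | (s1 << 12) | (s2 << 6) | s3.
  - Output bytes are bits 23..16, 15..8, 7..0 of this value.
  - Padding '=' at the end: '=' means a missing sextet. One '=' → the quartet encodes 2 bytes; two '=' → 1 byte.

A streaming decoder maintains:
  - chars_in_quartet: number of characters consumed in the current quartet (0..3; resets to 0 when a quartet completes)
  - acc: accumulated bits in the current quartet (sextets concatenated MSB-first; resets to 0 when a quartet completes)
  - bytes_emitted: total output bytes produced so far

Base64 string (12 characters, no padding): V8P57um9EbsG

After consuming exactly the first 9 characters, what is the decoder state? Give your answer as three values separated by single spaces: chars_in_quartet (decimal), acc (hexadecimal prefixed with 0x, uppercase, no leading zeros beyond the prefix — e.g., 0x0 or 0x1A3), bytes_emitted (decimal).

After char 0 ('V'=21): chars_in_quartet=1 acc=0x15 bytes_emitted=0
After char 1 ('8'=60): chars_in_quartet=2 acc=0x57C bytes_emitted=0
After char 2 ('P'=15): chars_in_quartet=3 acc=0x15F0F bytes_emitted=0
After char 3 ('5'=57): chars_in_quartet=4 acc=0x57C3F9 -> emit 57 C3 F9, reset; bytes_emitted=3
After char 4 ('7'=59): chars_in_quartet=1 acc=0x3B bytes_emitted=3
After char 5 ('u'=46): chars_in_quartet=2 acc=0xEEE bytes_emitted=3
After char 6 ('m'=38): chars_in_quartet=3 acc=0x3BBA6 bytes_emitted=3
After char 7 ('9'=61): chars_in_quartet=4 acc=0xEEE9BD -> emit EE E9 BD, reset; bytes_emitted=6
After char 8 ('E'=4): chars_in_quartet=1 acc=0x4 bytes_emitted=6

Answer: 1 0x4 6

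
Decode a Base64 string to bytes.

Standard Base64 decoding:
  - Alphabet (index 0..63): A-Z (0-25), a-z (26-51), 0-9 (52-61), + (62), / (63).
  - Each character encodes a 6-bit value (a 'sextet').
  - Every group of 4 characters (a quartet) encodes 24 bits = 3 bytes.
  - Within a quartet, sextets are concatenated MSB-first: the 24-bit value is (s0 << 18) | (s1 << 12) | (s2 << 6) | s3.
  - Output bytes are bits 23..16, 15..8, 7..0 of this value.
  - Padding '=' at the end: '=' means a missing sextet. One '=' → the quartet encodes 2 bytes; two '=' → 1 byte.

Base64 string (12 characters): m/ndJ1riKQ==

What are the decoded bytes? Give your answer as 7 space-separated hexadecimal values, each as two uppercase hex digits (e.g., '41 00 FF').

Answer: 9B F9 DD 27 5A E2 29

Derivation:
After char 0 ('m'=38): chars_in_quartet=1 acc=0x26 bytes_emitted=0
After char 1 ('/'=63): chars_in_quartet=2 acc=0x9BF bytes_emitted=0
After char 2 ('n'=39): chars_in_quartet=3 acc=0x26FE7 bytes_emitted=0
After char 3 ('d'=29): chars_in_quartet=4 acc=0x9BF9DD -> emit 9B F9 DD, reset; bytes_emitted=3
After char 4 ('J'=9): chars_in_quartet=1 acc=0x9 bytes_emitted=3
After char 5 ('1'=53): chars_in_quartet=2 acc=0x275 bytes_emitted=3
After char 6 ('r'=43): chars_in_quartet=3 acc=0x9D6B bytes_emitted=3
After char 7 ('i'=34): chars_in_quartet=4 acc=0x275AE2 -> emit 27 5A E2, reset; bytes_emitted=6
After char 8 ('K'=10): chars_in_quartet=1 acc=0xA bytes_emitted=6
After char 9 ('Q'=16): chars_in_quartet=2 acc=0x290 bytes_emitted=6
Padding '==': partial quartet acc=0x290 -> emit 29; bytes_emitted=7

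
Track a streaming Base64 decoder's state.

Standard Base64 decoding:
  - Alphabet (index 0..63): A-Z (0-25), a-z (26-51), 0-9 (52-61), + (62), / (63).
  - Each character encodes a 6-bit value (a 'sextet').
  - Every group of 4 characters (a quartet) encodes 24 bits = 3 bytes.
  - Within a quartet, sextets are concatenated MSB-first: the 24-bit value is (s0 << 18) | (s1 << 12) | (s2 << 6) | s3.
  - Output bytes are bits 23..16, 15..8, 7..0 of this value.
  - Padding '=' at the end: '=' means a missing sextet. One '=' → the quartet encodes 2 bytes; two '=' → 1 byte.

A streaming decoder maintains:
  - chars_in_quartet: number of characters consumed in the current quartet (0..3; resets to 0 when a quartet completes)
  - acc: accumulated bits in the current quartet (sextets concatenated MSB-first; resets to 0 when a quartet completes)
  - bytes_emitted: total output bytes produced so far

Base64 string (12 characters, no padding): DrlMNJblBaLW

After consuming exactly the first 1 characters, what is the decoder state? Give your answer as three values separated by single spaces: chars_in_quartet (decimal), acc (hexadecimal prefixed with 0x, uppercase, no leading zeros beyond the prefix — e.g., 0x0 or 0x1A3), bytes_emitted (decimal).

After char 0 ('D'=3): chars_in_quartet=1 acc=0x3 bytes_emitted=0

Answer: 1 0x3 0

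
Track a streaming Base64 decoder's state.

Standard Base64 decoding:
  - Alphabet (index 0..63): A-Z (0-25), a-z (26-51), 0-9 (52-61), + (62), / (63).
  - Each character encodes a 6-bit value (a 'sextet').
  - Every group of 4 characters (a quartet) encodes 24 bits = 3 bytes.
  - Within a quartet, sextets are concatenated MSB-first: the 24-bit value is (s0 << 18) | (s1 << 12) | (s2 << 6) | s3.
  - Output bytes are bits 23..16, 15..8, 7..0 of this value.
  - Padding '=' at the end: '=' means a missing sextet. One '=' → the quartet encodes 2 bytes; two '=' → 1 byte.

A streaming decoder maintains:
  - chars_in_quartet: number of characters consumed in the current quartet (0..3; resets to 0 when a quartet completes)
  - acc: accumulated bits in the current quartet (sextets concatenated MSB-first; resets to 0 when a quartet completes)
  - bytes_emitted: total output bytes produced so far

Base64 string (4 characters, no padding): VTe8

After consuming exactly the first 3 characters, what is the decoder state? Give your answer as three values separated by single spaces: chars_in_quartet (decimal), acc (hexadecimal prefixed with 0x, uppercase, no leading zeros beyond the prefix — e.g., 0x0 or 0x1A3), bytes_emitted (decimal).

After char 0 ('V'=21): chars_in_quartet=1 acc=0x15 bytes_emitted=0
After char 1 ('T'=19): chars_in_quartet=2 acc=0x553 bytes_emitted=0
After char 2 ('e'=30): chars_in_quartet=3 acc=0x154DE bytes_emitted=0

Answer: 3 0x154DE 0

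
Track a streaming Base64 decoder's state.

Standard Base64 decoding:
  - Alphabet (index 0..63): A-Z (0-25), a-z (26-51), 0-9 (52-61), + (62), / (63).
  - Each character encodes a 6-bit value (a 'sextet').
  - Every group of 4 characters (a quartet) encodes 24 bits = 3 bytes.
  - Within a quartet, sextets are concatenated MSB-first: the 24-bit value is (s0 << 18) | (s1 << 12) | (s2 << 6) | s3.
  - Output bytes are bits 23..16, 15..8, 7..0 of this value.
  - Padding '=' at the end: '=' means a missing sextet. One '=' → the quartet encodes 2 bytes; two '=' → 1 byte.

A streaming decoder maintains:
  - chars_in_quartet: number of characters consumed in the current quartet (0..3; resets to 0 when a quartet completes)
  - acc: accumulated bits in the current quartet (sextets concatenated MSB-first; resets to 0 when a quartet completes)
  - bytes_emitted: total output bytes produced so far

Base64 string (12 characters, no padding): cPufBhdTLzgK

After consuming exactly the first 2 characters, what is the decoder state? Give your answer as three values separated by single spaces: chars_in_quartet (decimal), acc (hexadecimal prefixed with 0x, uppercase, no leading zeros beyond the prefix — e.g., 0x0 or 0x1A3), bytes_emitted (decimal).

After char 0 ('c'=28): chars_in_quartet=1 acc=0x1C bytes_emitted=0
After char 1 ('P'=15): chars_in_quartet=2 acc=0x70F bytes_emitted=0

Answer: 2 0x70F 0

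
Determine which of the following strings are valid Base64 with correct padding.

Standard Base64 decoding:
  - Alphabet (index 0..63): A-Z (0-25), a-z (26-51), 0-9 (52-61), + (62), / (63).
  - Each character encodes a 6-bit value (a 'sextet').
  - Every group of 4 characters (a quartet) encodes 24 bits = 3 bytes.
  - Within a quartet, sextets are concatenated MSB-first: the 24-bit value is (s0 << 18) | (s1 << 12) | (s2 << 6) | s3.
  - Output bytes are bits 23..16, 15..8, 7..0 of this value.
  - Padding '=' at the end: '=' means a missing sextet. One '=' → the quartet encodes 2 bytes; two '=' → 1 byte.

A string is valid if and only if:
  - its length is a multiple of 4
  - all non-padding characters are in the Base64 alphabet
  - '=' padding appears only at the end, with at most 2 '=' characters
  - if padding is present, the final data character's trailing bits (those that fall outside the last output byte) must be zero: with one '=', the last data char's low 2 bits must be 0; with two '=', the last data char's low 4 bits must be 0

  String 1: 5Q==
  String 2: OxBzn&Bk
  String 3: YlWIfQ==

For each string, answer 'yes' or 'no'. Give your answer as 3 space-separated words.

Answer: yes no yes

Derivation:
String 1: '5Q==' → valid
String 2: 'OxBzn&Bk' → invalid (bad char(s): ['&'])
String 3: 'YlWIfQ==' → valid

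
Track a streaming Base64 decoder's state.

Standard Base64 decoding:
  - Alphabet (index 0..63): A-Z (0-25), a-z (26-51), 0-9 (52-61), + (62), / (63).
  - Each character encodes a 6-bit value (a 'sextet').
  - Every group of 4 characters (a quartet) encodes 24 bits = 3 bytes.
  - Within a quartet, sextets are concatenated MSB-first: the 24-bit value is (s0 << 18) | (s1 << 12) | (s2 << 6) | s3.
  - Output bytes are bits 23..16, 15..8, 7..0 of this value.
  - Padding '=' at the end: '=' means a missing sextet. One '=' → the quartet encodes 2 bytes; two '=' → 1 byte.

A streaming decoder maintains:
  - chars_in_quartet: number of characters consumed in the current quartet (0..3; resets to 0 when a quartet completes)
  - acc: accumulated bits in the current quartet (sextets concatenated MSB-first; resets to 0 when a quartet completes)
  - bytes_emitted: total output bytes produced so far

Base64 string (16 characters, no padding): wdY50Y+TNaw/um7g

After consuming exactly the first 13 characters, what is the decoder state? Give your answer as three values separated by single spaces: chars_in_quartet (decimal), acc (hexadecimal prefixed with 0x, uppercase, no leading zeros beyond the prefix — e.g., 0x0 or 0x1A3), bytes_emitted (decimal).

Answer: 1 0x2E 9

Derivation:
After char 0 ('w'=48): chars_in_quartet=1 acc=0x30 bytes_emitted=0
After char 1 ('d'=29): chars_in_quartet=2 acc=0xC1D bytes_emitted=0
After char 2 ('Y'=24): chars_in_quartet=3 acc=0x30758 bytes_emitted=0
After char 3 ('5'=57): chars_in_quartet=4 acc=0xC1D639 -> emit C1 D6 39, reset; bytes_emitted=3
After char 4 ('0'=52): chars_in_quartet=1 acc=0x34 bytes_emitted=3
After char 5 ('Y'=24): chars_in_quartet=2 acc=0xD18 bytes_emitted=3
After char 6 ('+'=62): chars_in_quartet=3 acc=0x3463E bytes_emitted=3
After char 7 ('T'=19): chars_in_quartet=4 acc=0xD18F93 -> emit D1 8F 93, reset; bytes_emitted=6
After char 8 ('N'=13): chars_in_quartet=1 acc=0xD bytes_emitted=6
After char 9 ('a'=26): chars_in_quartet=2 acc=0x35A bytes_emitted=6
After char 10 ('w'=48): chars_in_quartet=3 acc=0xD6B0 bytes_emitted=6
After char 11 ('/'=63): chars_in_quartet=4 acc=0x35AC3F -> emit 35 AC 3F, reset; bytes_emitted=9
After char 12 ('u'=46): chars_in_quartet=1 acc=0x2E bytes_emitted=9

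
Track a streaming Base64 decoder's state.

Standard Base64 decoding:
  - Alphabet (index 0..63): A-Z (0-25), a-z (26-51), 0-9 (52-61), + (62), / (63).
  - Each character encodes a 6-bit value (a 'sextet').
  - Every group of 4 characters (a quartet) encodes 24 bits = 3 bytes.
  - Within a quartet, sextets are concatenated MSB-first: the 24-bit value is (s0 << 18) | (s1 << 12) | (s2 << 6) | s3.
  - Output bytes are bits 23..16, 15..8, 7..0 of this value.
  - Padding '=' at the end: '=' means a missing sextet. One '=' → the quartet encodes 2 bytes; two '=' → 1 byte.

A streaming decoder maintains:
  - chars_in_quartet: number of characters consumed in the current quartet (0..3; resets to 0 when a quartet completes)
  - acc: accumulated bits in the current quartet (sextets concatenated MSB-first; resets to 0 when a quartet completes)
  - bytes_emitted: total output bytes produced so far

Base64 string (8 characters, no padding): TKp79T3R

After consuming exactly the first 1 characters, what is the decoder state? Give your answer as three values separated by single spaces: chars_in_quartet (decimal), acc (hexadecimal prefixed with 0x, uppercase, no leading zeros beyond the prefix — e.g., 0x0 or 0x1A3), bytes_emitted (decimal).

After char 0 ('T'=19): chars_in_quartet=1 acc=0x13 bytes_emitted=0

Answer: 1 0x13 0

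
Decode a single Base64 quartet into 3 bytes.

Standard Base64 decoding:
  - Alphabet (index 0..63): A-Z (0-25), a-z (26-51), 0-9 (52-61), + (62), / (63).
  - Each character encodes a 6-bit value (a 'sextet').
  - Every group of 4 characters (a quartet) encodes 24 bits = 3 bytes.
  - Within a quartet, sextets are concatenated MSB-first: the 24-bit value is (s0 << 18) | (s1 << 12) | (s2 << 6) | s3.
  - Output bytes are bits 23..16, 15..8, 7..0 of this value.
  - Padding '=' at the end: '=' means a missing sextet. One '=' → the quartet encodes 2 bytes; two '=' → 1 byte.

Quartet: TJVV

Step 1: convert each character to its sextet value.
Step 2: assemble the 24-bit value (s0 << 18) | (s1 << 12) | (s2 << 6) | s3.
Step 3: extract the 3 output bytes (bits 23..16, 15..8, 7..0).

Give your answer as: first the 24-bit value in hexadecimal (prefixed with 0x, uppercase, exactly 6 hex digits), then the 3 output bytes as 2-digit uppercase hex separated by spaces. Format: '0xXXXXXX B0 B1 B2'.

Answer: 0x4C9555 4C 95 55

Derivation:
Sextets: T=19, J=9, V=21, V=21
24-bit: (19<<18) | (9<<12) | (21<<6) | 21
      = 0x4C0000 | 0x009000 | 0x000540 | 0x000015
      = 0x4C9555
Bytes: (v>>16)&0xFF=4C, (v>>8)&0xFF=95, v&0xFF=55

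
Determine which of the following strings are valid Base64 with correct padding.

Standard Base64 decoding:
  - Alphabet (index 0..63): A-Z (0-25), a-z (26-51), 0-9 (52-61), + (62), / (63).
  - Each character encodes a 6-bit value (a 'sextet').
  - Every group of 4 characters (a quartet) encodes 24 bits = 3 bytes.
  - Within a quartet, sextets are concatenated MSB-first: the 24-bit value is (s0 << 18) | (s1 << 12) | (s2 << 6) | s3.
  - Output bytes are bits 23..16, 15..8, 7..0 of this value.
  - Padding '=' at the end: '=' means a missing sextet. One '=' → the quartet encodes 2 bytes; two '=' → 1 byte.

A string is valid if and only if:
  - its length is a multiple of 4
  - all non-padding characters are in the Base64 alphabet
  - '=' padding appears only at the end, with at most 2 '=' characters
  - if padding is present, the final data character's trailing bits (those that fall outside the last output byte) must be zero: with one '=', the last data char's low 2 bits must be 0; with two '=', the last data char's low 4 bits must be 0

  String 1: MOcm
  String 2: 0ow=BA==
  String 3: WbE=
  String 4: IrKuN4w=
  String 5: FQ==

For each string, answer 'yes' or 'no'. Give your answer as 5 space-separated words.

Answer: yes no yes yes yes

Derivation:
String 1: 'MOcm' → valid
String 2: '0ow=BA==' → invalid (bad char(s): ['=']; '=' in middle)
String 3: 'WbE=' → valid
String 4: 'IrKuN4w=' → valid
String 5: 'FQ==' → valid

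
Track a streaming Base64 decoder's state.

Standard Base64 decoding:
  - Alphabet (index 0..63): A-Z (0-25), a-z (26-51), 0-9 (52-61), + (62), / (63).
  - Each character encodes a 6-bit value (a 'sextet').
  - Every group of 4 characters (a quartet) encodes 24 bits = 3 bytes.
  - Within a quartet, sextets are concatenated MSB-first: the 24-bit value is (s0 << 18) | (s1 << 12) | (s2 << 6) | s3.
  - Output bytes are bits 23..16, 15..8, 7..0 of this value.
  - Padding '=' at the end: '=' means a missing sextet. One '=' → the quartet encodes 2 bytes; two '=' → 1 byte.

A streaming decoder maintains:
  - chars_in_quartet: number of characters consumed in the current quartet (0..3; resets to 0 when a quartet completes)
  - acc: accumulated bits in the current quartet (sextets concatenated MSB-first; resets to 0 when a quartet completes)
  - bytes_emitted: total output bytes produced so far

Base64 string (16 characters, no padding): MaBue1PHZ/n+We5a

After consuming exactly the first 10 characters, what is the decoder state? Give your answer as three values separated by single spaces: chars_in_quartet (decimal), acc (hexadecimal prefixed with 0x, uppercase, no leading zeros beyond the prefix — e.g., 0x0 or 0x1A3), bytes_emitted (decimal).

Answer: 2 0x67F 6

Derivation:
After char 0 ('M'=12): chars_in_quartet=1 acc=0xC bytes_emitted=0
After char 1 ('a'=26): chars_in_quartet=2 acc=0x31A bytes_emitted=0
After char 2 ('B'=1): chars_in_quartet=3 acc=0xC681 bytes_emitted=0
After char 3 ('u'=46): chars_in_quartet=4 acc=0x31A06E -> emit 31 A0 6E, reset; bytes_emitted=3
After char 4 ('e'=30): chars_in_quartet=1 acc=0x1E bytes_emitted=3
After char 5 ('1'=53): chars_in_quartet=2 acc=0x7B5 bytes_emitted=3
After char 6 ('P'=15): chars_in_quartet=3 acc=0x1ED4F bytes_emitted=3
After char 7 ('H'=7): chars_in_quartet=4 acc=0x7B53C7 -> emit 7B 53 C7, reset; bytes_emitted=6
After char 8 ('Z'=25): chars_in_quartet=1 acc=0x19 bytes_emitted=6
After char 9 ('/'=63): chars_in_quartet=2 acc=0x67F bytes_emitted=6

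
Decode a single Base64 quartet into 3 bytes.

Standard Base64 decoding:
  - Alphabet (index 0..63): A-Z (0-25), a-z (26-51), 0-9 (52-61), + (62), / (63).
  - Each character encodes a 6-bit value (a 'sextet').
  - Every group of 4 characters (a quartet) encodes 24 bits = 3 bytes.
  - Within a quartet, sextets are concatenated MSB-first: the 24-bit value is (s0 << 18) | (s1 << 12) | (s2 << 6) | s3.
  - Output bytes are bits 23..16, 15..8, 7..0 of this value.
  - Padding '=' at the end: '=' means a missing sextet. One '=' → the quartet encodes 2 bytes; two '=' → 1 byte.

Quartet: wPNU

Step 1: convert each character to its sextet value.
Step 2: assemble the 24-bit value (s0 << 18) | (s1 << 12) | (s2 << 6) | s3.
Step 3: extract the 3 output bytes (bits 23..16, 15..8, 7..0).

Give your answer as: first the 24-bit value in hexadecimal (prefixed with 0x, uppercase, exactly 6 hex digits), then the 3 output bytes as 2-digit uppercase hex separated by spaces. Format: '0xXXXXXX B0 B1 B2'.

Answer: 0xC0F354 C0 F3 54

Derivation:
Sextets: w=48, P=15, N=13, U=20
24-bit: (48<<18) | (15<<12) | (13<<6) | 20
      = 0xC00000 | 0x00F000 | 0x000340 | 0x000014
      = 0xC0F354
Bytes: (v>>16)&0xFF=C0, (v>>8)&0xFF=F3, v&0xFF=54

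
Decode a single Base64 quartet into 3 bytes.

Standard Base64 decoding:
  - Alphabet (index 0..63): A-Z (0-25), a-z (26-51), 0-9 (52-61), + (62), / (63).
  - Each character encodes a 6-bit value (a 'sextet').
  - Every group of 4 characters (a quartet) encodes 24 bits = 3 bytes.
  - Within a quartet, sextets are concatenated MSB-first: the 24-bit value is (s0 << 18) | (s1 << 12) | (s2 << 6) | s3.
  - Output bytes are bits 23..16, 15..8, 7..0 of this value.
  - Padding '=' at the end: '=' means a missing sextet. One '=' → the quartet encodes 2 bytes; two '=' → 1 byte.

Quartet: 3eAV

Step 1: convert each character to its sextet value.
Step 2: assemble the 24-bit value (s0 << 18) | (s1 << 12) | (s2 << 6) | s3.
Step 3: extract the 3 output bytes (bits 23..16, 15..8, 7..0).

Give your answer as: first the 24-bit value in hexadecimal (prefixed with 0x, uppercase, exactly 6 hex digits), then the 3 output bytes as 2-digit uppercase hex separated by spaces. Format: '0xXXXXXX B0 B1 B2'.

Answer: 0xDDE015 DD E0 15

Derivation:
Sextets: 3=55, e=30, A=0, V=21
24-bit: (55<<18) | (30<<12) | (0<<6) | 21
      = 0xDC0000 | 0x01E000 | 0x000000 | 0x000015
      = 0xDDE015
Bytes: (v>>16)&0xFF=DD, (v>>8)&0xFF=E0, v&0xFF=15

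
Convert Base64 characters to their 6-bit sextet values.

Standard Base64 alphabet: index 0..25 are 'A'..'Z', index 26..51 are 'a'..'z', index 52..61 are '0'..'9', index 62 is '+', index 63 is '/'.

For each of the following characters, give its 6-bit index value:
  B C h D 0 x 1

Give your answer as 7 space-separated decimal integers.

'B': A..Z range, ord('B') − ord('A') = 1
'C': A..Z range, ord('C') − ord('A') = 2
'h': a..z range, 26 + ord('h') − ord('a') = 33
'D': A..Z range, ord('D') − ord('A') = 3
'0': 0..9 range, 52 + ord('0') − ord('0') = 52
'x': a..z range, 26 + ord('x') − ord('a') = 49
'1': 0..9 range, 52 + ord('1') − ord('0') = 53

Answer: 1 2 33 3 52 49 53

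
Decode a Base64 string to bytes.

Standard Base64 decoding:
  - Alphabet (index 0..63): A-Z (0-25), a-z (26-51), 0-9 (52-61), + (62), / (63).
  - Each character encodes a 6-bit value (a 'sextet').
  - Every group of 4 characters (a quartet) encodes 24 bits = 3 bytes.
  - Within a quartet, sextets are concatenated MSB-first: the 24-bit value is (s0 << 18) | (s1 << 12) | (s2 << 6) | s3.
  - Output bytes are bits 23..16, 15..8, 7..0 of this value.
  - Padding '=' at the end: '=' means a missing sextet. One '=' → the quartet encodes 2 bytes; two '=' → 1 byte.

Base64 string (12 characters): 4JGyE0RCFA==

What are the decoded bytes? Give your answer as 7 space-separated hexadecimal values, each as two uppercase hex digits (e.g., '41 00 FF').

After char 0 ('4'=56): chars_in_quartet=1 acc=0x38 bytes_emitted=0
After char 1 ('J'=9): chars_in_quartet=2 acc=0xE09 bytes_emitted=0
After char 2 ('G'=6): chars_in_quartet=3 acc=0x38246 bytes_emitted=0
After char 3 ('y'=50): chars_in_quartet=4 acc=0xE091B2 -> emit E0 91 B2, reset; bytes_emitted=3
After char 4 ('E'=4): chars_in_quartet=1 acc=0x4 bytes_emitted=3
After char 5 ('0'=52): chars_in_quartet=2 acc=0x134 bytes_emitted=3
After char 6 ('R'=17): chars_in_quartet=3 acc=0x4D11 bytes_emitted=3
After char 7 ('C'=2): chars_in_quartet=4 acc=0x134442 -> emit 13 44 42, reset; bytes_emitted=6
After char 8 ('F'=5): chars_in_quartet=1 acc=0x5 bytes_emitted=6
After char 9 ('A'=0): chars_in_quartet=2 acc=0x140 bytes_emitted=6
Padding '==': partial quartet acc=0x140 -> emit 14; bytes_emitted=7

Answer: E0 91 B2 13 44 42 14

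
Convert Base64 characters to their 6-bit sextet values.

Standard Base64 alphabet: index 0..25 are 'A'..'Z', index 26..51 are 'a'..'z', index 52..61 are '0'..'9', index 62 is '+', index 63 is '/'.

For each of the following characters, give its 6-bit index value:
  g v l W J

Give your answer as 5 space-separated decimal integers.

'g': a..z range, 26 + ord('g') − ord('a') = 32
'v': a..z range, 26 + ord('v') − ord('a') = 47
'l': a..z range, 26 + ord('l') − ord('a') = 37
'W': A..Z range, ord('W') − ord('A') = 22
'J': A..Z range, ord('J') − ord('A') = 9

Answer: 32 47 37 22 9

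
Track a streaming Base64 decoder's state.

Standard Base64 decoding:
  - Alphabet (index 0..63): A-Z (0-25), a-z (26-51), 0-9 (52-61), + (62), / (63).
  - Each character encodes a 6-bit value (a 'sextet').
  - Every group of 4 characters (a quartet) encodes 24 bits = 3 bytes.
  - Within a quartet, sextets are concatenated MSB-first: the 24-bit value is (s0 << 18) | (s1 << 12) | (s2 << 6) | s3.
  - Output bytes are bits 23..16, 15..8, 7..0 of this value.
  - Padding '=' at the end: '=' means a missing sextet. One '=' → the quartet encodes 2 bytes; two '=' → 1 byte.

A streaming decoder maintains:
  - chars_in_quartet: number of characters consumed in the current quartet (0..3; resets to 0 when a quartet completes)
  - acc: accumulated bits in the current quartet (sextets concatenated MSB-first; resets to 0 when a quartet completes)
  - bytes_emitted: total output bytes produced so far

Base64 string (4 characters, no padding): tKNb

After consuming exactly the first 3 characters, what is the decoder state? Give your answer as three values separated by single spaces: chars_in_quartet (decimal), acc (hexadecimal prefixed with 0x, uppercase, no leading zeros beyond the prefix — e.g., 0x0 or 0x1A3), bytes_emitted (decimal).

After char 0 ('t'=45): chars_in_quartet=1 acc=0x2D bytes_emitted=0
After char 1 ('K'=10): chars_in_quartet=2 acc=0xB4A bytes_emitted=0
After char 2 ('N'=13): chars_in_quartet=3 acc=0x2D28D bytes_emitted=0

Answer: 3 0x2D28D 0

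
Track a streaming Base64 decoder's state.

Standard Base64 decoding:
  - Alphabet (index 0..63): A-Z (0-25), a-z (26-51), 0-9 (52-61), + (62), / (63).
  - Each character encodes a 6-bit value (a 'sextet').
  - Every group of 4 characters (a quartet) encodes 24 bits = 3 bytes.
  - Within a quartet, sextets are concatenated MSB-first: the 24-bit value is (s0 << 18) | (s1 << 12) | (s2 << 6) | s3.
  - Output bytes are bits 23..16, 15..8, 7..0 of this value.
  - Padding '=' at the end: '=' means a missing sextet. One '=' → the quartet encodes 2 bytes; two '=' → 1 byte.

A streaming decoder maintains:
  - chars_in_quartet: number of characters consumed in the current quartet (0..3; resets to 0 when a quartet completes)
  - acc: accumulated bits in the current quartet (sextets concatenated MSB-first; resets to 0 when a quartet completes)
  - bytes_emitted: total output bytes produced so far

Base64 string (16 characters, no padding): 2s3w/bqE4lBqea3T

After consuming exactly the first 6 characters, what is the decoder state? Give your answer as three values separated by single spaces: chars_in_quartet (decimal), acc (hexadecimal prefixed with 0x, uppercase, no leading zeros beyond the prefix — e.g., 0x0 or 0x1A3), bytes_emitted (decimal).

After char 0 ('2'=54): chars_in_quartet=1 acc=0x36 bytes_emitted=0
After char 1 ('s'=44): chars_in_quartet=2 acc=0xDAC bytes_emitted=0
After char 2 ('3'=55): chars_in_quartet=3 acc=0x36B37 bytes_emitted=0
After char 3 ('w'=48): chars_in_quartet=4 acc=0xDACDF0 -> emit DA CD F0, reset; bytes_emitted=3
After char 4 ('/'=63): chars_in_quartet=1 acc=0x3F bytes_emitted=3
After char 5 ('b'=27): chars_in_quartet=2 acc=0xFDB bytes_emitted=3

Answer: 2 0xFDB 3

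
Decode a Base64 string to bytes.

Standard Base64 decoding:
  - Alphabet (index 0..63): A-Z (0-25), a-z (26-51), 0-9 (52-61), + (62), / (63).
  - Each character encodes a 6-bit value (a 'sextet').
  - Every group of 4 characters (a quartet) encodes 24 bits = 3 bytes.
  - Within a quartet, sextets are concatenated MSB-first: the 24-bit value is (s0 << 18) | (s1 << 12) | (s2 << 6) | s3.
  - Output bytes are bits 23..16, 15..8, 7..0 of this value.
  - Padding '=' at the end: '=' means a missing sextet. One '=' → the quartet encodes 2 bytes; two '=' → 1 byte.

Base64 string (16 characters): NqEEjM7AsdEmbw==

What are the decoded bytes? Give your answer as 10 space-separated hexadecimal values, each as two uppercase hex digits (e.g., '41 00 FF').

Answer: 36 A1 04 8C CE C0 B1 D1 26 6F

Derivation:
After char 0 ('N'=13): chars_in_quartet=1 acc=0xD bytes_emitted=0
After char 1 ('q'=42): chars_in_quartet=2 acc=0x36A bytes_emitted=0
After char 2 ('E'=4): chars_in_quartet=3 acc=0xDA84 bytes_emitted=0
After char 3 ('E'=4): chars_in_quartet=4 acc=0x36A104 -> emit 36 A1 04, reset; bytes_emitted=3
After char 4 ('j'=35): chars_in_quartet=1 acc=0x23 bytes_emitted=3
After char 5 ('M'=12): chars_in_quartet=2 acc=0x8CC bytes_emitted=3
After char 6 ('7'=59): chars_in_quartet=3 acc=0x2333B bytes_emitted=3
After char 7 ('A'=0): chars_in_quartet=4 acc=0x8CCEC0 -> emit 8C CE C0, reset; bytes_emitted=6
After char 8 ('s'=44): chars_in_quartet=1 acc=0x2C bytes_emitted=6
After char 9 ('d'=29): chars_in_quartet=2 acc=0xB1D bytes_emitted=6
After char 10 ('E'=4): chars_in_quartet=3 acc=0x2C744 bytes_emitted=6
After char 11 ('m'=38): chars_in_quartet=4 acc=0xB1D126 -> emit B1 D1 26, reset; bytes_emitted=9
After char 12 ('b'=27): chars_in_quartet=1 acc=0x1B bytes_emitted=9
After char 13 ('w'=48): chars_in_quartet=2 acc=0x6F0 bytes_emitted=9
Padding '==': partial quartet acc=0x6F0 -> emit 6F; bytes_emitted=10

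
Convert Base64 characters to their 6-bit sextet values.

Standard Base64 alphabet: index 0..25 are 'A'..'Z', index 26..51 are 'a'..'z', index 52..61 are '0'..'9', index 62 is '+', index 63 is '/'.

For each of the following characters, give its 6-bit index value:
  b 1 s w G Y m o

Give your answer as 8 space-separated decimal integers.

'b': a..z range, 26 + ord('b') − ord('a') = 27
'1': 0..9 range, 52 + ord('1') − ord('0') = 53
's': a..z range, 26 + ord('s') − ord('a') = 44
'w': a..z range, 26 + ord('w') − ord('a') = 48
'G': A..Z range, ord('G') − ord('A') = 6
'Y': A..Z range, ord('Y') − ord('A') = 24
'm': a..z range, 26 + ord('m') − ord('a') = 38
'o': a..z range, 26 + ord('o') − ord('a') = 40

Answer: 27 53 44 48 6 24 38 40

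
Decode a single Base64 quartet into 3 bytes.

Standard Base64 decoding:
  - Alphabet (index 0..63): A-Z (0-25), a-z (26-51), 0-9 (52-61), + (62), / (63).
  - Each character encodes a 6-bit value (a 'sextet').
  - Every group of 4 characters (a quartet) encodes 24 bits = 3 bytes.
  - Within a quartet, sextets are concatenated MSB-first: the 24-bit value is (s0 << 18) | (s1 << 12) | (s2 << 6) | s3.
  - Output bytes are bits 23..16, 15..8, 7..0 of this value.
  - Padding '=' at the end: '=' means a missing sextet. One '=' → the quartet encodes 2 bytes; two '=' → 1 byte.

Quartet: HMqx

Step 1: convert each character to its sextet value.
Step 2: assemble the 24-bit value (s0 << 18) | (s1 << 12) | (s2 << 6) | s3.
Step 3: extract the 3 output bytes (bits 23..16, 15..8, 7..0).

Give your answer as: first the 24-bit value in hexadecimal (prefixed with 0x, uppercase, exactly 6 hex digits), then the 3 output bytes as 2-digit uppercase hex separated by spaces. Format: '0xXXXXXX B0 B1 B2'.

Answer: 0x1CCAB1 1C CA B1

Derivation:
Sextets: H=7, M=12, q=42, x=49
24-bit: (7<<18) | (12<<12) | (42<<6) | 49
      = 0x1C0000 | 0x00C000 | 0x000A80 | 0x000031
      = 0x1CCAB1
Bytes: (v>>16)&0xFF=1C, (v>>8)&0xFF=CA, v&0xFF=B1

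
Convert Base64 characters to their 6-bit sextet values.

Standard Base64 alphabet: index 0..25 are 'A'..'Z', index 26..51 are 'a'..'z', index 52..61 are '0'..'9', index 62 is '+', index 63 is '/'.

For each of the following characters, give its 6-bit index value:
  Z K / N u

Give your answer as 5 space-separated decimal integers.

'Z': A..Z range, ord('Z') − ord('A') = 25
'K': A..Z range, ord('K') − ord('A') = 10
'/': index 63
'N': A..Z range, ord('N') − ord('A') = 13
'u': a..z range, 26 + ord('u') − ord('a') = 46

Answer: 25 10 63 13 46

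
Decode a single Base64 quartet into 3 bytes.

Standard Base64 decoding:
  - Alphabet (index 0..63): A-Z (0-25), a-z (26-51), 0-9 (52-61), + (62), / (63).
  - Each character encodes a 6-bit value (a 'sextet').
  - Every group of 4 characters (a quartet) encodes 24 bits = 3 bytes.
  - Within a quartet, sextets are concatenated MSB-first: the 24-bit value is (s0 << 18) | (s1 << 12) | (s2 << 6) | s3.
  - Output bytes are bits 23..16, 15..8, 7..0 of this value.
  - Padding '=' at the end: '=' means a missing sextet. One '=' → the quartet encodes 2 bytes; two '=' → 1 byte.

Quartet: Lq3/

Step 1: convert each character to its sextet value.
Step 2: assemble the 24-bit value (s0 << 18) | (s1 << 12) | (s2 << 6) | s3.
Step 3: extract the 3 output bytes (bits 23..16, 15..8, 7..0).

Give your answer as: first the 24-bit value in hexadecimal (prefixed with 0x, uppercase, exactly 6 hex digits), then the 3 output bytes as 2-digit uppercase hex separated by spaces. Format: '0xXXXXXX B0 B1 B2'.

Sextets: L=11, q=42, 3=55, /=63
24-bit: (11<<18) | (42<<12) | (55<<6) | 63
      = 0x2C0000 | 0x02A000 | 0x000DC0 | 0x00003F
      = 0x2EADFF
Bytes: (v>>16)&0xFF=2E, (v>>8)&0xFF=AD, v&0xFF=FF

Answer: 0x2EADFF 2E AD FF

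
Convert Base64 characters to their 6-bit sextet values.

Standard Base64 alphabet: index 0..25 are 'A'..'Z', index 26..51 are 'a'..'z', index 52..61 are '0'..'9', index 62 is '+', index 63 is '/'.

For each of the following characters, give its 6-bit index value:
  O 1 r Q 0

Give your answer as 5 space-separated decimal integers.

Answer: 14 53 43 16 52

Derivation:
'O': A..Z range, ord('O') − ord('A') = 14
'1': 0..9 range, 52 + ord('1') − ord('0') = 53
'r': a..z range, 26 + ord('r') − ord('a') = 43
'Q': A..Z range, ord('Q') − ord('A') = 16
'0': 0..9 range, 52 + ord('0') − ord('0') = 52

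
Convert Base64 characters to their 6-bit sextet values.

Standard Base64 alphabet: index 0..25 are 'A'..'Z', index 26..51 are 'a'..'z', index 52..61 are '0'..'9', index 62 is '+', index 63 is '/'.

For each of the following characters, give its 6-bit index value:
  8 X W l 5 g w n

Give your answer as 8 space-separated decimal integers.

'8': 0..9 range, 52 + ord('8') − ord('0') = 60
'X': A..Z range, ord('X') − ord('A') = 23
'W': A..Z range, ord('W') − ord('A') = 22
'l': a..z range, 26 + ord('l') − ord('a') = 37
'5': 0..9 range, 52 + ord('5') − ord('0') = 57
'g': a..z range, 26 + ord('g') − ord('a') = 32
'w': a..z range, 26 + ord('w') − ord('a') = 48
'n': a..z range, 26 + ord('n') − ord('a') = 39

Answer: 60 23 22 37 57 32 48 39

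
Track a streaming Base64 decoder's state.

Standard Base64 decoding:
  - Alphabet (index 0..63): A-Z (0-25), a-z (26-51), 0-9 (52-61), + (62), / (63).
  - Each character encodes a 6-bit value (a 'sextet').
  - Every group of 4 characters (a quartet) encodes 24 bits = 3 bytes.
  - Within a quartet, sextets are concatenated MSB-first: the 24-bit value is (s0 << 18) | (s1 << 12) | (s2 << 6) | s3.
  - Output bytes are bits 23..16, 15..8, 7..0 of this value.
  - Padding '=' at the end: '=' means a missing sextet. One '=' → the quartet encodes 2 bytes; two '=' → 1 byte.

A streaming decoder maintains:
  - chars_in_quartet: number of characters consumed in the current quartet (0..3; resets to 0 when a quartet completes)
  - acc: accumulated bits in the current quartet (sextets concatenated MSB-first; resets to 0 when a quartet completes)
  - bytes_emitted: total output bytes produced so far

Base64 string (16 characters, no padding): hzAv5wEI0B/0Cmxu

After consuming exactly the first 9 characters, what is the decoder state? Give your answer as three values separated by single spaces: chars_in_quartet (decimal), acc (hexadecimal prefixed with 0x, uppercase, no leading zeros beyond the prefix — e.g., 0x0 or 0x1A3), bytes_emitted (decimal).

Answer: 1 0x34 6

Derivation:
After char 0 ('h'=33): chars_in_quartet=1 acc=0x21 bytes_emitted=0
After char 1 ('z'=51): chars_in_quartet=2 acc=0x873 bytes_emitted=0
After char 2 ('A'=0): chars_in_quartet=3 acc=0x21CC0 bytes_emitted=0
After char 3 ('v'=47): chars_in_quartet=4 acc=0x87302F -> emit 87 30 2F, reset; bytes_emitted=3
After char 4 ('5'=57): chars_in_quartet=1 acc=0x39 bytes_emitted=3
After char 5 ('w'=48): chars_in_quartet=2 acc=0xE70 bytes_emitted=3
After char 6 ('E'=4): chars_in_quartet=3 acc=0x39C04 bytes_emitted=3
After char 7 ('I'=8): chars_in_quartet=4 acc=0xE70108 -> emit E7 01 08, reset; bytes_emitted=6
After char 8 ('0'=52): chars_in_quartet=1 acc=0x34 bytes_emitted=6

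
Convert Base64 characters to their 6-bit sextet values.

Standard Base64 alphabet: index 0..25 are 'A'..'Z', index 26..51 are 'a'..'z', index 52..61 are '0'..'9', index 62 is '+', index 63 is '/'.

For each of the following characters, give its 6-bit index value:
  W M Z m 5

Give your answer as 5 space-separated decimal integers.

Answer: 22 12 25 38 57

Derivation:
'W': A..Z range, ord('W') − ord('A') = 22
'M': A..Z range, ord('M') − ord('A') = 12
'Z': A..Z range, ord('Z') − ord('A') = 25
'm': a..z range, 26 + ord('m') − ord('a') = 38
'5': 0..9 range, 52 + ord('5') − ord('0') = 57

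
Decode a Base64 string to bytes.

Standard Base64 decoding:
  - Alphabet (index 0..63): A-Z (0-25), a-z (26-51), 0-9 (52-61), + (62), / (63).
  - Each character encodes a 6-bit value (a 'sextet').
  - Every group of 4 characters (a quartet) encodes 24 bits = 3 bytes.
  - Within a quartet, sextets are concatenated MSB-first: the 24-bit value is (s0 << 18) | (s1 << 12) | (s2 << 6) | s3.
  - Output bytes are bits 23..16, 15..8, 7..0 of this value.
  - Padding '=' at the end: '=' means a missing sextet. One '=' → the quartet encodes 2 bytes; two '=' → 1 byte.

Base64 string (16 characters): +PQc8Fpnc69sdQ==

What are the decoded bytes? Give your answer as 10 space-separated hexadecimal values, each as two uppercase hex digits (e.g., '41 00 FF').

After char 0 ('+'=62): chars_in_quartet=1 acc=0x3E bytes_emitted=0
After char 1 ('P'=15): chars_in_quartet=2 acc=0xF8F bytes_emitted=0
After char 2 ('Q'=16): chars_in_quartet=3 acc=0x3E3D0 bytes_emitted=0
After char 3 ('c'=28): chars_in_quartet=4 acc=0xF8F41C -> emit F8 F4 1C, reset; bytes_emitted=3
After char 4 ('8'=60): chars_in_quartet=1 acc=0x3C bytes_emitted=3
After char 5 ('F'=5): chars_in_quartet=2 acc=0xF05 bytes_emitted=3
After char 6 ('p'=41): chars_in_quartet=3 acc=0x3C169 bytes_emitted=3
After char 7 ('n'=39): chars_in_quartet=4 acc=0xF05A67 -> emit F0 5A 67, reset; bytes_emitted=6
After char 8 ('c'=28): chars_in_quartet=1 acc=0x1C bytes_emitted=6
After char 9 ('6'=58): chars_in_quartet=2 acc=0x73A bytes_emitted=6
After char 10 ('9'=61): chars_in_quartet=3 acc=0x1CEBD bytes_emitted=6
After char 11 ('s'=44): chars_in_quartet=4 acc=0x73AF6C -> emit 73 AF 6C, reset; bytes_emitted=9
After char 12 ('d'=29): chars_in_quartet=1 acc=0x1D bytes_emitted=9
After char 13 ('Q'=16): chars_in_quartet=2 acc=0x750 bytes_emitted=9
Padding '==': partial quartet acc=0x750 -> emit 75; bytes_emitted=10

Answer: F8 F4 1C F0 5A 67 73 AF 6C 75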